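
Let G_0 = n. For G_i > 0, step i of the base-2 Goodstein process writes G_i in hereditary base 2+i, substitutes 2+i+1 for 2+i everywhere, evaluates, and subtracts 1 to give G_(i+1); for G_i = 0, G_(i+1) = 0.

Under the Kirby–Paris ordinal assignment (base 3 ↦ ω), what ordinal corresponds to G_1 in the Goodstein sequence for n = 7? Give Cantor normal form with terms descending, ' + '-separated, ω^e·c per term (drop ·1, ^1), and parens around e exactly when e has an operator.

G_0 = 7. HB_2(7) = 2^2 + 2 + 1. Bump = 31. G_1 = 30.
G_1 = 30. HB_3(30) = 3^3 + 3. Bump = 260. G_2 = 259.

ω^ω + ω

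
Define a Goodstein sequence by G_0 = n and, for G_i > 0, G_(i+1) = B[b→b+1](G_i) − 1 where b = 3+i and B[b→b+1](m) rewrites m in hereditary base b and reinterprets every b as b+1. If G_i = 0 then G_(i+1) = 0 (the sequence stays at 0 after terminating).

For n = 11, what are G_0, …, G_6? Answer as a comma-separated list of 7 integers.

base 3: 11 = 3^2 + 2; at 4: 4^2 + 2 = 18; next = 17
base 4: 17 = 4^2 + 1; at 5: 5^2 + 1 = 26; next = 25
base 5: 25 = 5^2; at 6: 6^2 = 36; next = 35
base 6: 35 = 5·6 + 5; at 7: 5·7 + 5 = 40; next = 39
base 7: 39 = 5·7 + 4; at 8: 5·8 + 4 = 44; next = 43
base 8: 43 = 5·8 + 3; at 9: 5·9 + 3 = 48; next = 47

11, 17, 25, 35, 39, 43, 47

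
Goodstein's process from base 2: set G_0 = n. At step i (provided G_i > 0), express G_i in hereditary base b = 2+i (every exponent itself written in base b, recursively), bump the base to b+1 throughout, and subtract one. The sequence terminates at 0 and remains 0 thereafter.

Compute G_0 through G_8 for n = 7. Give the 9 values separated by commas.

7, 30, 259, 3127, 46657, 823543, 16777215, 37665879, 77777775

i=0: 7 = 2^2 + 2 + 1 (b=2); 2→3: 3^3 + 3 + 1 = 31; 31−1 = 30
i=1: 30 = 3^3 + 3 (b=3); 3→4: 4^4 + 4 = 260; 260−1 = 259
i=2: 259 = 4^4 + 3 (b=4); 4→5: 5^5 + 3 = 3128; 3128−1 = 3127
i=3: 3127 = 5^5 + 2 (b=5); 5→6: 6^6 + 2 = 46658; 46658−1 = 46657
i=4: 46657 = 6^6 + 1 (b=6); 6→7: 7^7 + 1 = 823544; 823544−1 = 823543
i=5: 823543 = 7^7 (b=7); 7→8: 8^8 = 16777216; 16777216−1 = 16777215
i=6: 16777215 = 7·8^7 + 7·8^6 + 7·8^5 + 7·8^4 + 7·8^3 + 7·8^2 + 7·8 + 7 (b=8); 8→9: 7·9^7 + 7·9^6 + 7·9^5 + 7·9^4 + 7·9^3 + 7·9^2 + 7·9 + 7 = 37665880; 37665880−1 = 37665879
i=7: 37665879 = 7·9^7 + 7·9^6 + 7·9^5 + 7·9^4 + 7·9^3 + 7·9^2 + 7·9 + 6 (b=9); 9→10: 7·10^7 + 7·10^6 + 7·10^5 + 7·10^4 + 7·10^3 + 7·10^2 + 7·10 + 6 = 77777776; 77777776−1 = 77777775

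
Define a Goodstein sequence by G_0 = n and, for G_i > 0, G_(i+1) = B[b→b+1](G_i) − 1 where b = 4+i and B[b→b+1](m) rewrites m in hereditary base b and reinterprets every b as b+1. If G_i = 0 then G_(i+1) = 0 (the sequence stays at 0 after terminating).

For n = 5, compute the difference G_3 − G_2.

(0) 5|_4 = 4 + 1 ↦ 5 + 1|_5 = 6 ⇒ 5
(1) 5|_5 = 5 ↦ 6|_6 = 6 ⇒ 5
(2) 5|_6 = 5 ↦ 5|_7 = 5 ⇒ 4

-1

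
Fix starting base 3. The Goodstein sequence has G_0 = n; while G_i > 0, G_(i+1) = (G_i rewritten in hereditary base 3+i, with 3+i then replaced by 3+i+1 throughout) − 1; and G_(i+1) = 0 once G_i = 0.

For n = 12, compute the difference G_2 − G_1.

8

step 0: 12 = 3^2 + 3; sub 4 for 3: 4^2 + 4; = 20; G_1 = 20−1 = 19
step 1: 19 = 4^2 + 3; sub 5 for 4: 5^2 + 3; = 28; G_2 = 28−1 = 27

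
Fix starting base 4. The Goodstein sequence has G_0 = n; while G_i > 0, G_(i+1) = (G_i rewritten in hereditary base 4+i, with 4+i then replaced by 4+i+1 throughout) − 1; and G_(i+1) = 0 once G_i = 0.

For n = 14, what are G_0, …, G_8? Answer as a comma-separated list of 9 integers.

base 4: 14 = 3·4 + 2; at 5: 3·5 + 2 = 17; next = 16
base 5: 16 = 3·5 + 1; at 6: 3·6 + 1 = 19; next = 18
base 6: 18 = 3·6; at 7: 3·7 = 21; next = 20
base 7: 20 = 2·7 + 6; at 8: 2·8 + 6 = 22; next = 21
base 8: 21 = 2·8 + 5; at 9: 2·9 + 5 = 23; next = 22
base 9: 22 = 2·9 + 4; at 10: 2·10 + 4 = 24; next = 23
base 10: 23 = 2·10 + 3; at 11: 2·11 + 3 = 25; next = 24
base 11: 24 = 2·11 + 2; at 12: 2·12 + 2 = 26; next = 25

14, 16, 18, 20, 21, 22, 23, 24, 25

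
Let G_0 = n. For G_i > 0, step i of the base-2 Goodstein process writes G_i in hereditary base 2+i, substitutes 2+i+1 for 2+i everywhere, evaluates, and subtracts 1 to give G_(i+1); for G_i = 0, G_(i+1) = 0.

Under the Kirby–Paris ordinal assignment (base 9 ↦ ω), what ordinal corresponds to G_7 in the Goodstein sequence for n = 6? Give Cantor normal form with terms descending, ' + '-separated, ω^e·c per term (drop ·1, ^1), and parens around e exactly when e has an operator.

i=0: 6 = 2^2 + 2 (b=2); 2→3: 3^3 + 3 = 30; 30−1 = 29
i=1: 29 = 3^3 + 2 (b=3); 3→4: 4^4 + 2 = 258; 258−1 = 257
i=2: 257 = 4^4 + 1 (b=4); 4→5: 5^5 + 1 = 3126; 3126−1 = 3125
i=3: 3125 = 5^5 (b=5); 5→6: 6^6 = 46656; 46656−1 = 46655
i=4: 46655 = 5·6^5 + 5·6^4 + 5·6^3 + 5·6^2 + 5·6 + 5 (b=6); 6→7: 5·7^5 + 5·7^4 + 5·7^3 + 5·7^2 + 5·7 + 5 = 98040; 98040−1 = 98039
i=5: 98039 = 5·7^5 + 5·7^4 + 5·7^3 + 5·7^2 + 5·7 + 4 (b=7); 7→8: 5·8^5 + 5·8^4 + 5·8^3 + 5·8^2 + 5·8 + 4 = 187244; 187244−1 = 187243
i=6: 187243 = 5·8^5 + 5·8^4 + 5·8^3 + 5·8^2 + 5·8 + 3 (b=8); 8→9: 5·9^5 + 5·9^4 + 5·9^3 + 5·9^2 + 5·9 + 3 = 332148; 332148−1 = 332147
i=7: 332147 = 5·9^5 + 5·9^4 + 5·9^3 + 5·9^2 + 5·9 + 2 (b=9); 9→10: 5·10^5 + 5·10^4 + 5·10^3 + 5·10^2 + 5·10 + 2 = 555552; 555552−1 = 555551

ω^5·5 + ω^4·5 + ω^3·5 + ω^2·5 + ω·5 + 2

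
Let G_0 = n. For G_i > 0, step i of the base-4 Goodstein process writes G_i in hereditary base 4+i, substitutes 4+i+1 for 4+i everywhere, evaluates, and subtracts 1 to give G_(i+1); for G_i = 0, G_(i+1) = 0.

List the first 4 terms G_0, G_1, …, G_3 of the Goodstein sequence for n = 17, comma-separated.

i=0: 17 = 4^2 + 1 (b=4); 4→5: 5^2 + 1 = 26; 26−1 = 25
i=1: 25 = 5^2 (b=5); 5→6: 6^2 = 36; 36−1 = 35
i=2: 35 = 5·6 + 5 (b=6); 6→7: 5·7 + 5 = 40; 40−1 = 39

17, 25, 35, 39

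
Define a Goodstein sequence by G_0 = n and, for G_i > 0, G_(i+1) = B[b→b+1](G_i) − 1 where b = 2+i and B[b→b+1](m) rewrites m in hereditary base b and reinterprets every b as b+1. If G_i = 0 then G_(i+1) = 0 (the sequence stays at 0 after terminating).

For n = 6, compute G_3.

G_0=6  [base 2] 2^2 + 2  →[2↦3]→  3^3 + 3 = 30  −1 ⇒ G_1=29
G_1=29  [base 3] 3^3 + 2  →[3↦4]→  4^4 + 2 = 258  −1 ⇒ G_2=257
G_2=257  [base 4] 4^4 + 1  →[4↦5]→  5^5 + 1 = 3126  −1 ⇒ G_3=3125

3125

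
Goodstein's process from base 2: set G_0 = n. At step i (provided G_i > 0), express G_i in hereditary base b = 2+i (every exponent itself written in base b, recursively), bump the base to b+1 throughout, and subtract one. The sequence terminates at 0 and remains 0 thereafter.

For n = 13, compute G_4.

13 —HB2→ 2^(2 + 1) + 2^2 + 1 —bump→ 3^(3 + 1) + 3^3 + 1 = 109 —(−1)→ 108
108 —HB3→ 3^(3 + 1) + 3^3 —bump→ 4^(4 + 1) + 4^4 = 1280 —(−1)→ 1279
1279 —HB4→ 4^(4 + 1) + 3·4^3 + 3·4^2 + 3·4 + 3 —bump→ 5^(5 + 1) + 3·5^3 + 3·5^2 + 3·5 + 3 = 16093 —(−1)→ 16092
16092 —HB5→ 5^(5 + 1) + 3·5^3 + 3·5^2 + 3·5 + 2 —bump→ 6^(6 + 1) + 3·6^3 + 3·6^2 + 3·6 + 2 = 280712 —(−1)→ 280711

280711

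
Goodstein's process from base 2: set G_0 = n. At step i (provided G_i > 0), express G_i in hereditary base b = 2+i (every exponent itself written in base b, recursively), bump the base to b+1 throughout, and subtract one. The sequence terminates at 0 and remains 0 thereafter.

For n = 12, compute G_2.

step 0: 12 = 2^(2 + 1) + 2^2; sub 3 for 2: 3^(3 + 1) + 3^3; = 108; G_1 = 108−1 = 107
step 1: 107 = 3^(3 + 1) + 2·3^2 + 2·3 + 2; sub 4 for 3: 4^(4 + 1) + 2·4^2 + 2·4 + 2; = 1066; G_2 = 1066−1 = 1065
step 2: 1065 = 4^(4 + 1) + 2·4^2 + 2·4 + 1; sub 5 for 4: 5^(5 + 1) + 2·5^2 + 2·5 + 1; = 15686; G_3 = 15686−1 = 15685

1065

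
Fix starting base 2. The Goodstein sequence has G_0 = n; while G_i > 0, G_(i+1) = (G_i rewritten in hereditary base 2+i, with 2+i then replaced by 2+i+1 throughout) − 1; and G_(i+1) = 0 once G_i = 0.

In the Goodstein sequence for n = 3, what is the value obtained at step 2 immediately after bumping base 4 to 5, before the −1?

G_0 = 3. HB_2(3) = 2 + 1. Bump = 4. G_1 = 3.
G_1 = 3. HB_3(3) = 3. Bump = 4. G_2 = 3.
G_2 = 3. HB_4(3) = 3. Bump = 3. G_3 = 2.

3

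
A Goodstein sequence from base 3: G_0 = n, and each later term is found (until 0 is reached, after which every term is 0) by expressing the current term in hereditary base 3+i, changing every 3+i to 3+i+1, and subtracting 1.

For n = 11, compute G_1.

base 3: 11 = 3^2 + 2; at 4: 4^2 + 2 = 18; next = 17
base 4: 17 = 4^2 + 1; at 5: 5^2 + 1 = 26; next = 25

17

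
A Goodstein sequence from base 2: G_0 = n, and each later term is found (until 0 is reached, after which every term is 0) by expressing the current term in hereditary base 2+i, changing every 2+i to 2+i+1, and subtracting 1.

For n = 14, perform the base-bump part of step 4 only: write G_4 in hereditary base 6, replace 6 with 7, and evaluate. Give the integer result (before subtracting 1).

step 0: 14 = 2^(2 + 1) + 2^2 + 2; sub 3 for 2: 3^(3 + 1) + 3^3 + 3; = 111; G_1 = 111−1 = 110
step 1: 110 = 3^(3 + 1) + 3^3 + 2; sub 4 for 3: 4^(4 + 1) + 4^4 + 2; = 1282; G_2 = 1282−1 = 1281
step 2: 1281 = 4^(4 + 1) + 4^4 + 1; sub 5 for 4: 5^(5 + 1) + 5^5 + 1; = 18751; G_3 = 18751−1 = 18750
step 3: 18750 = 5^(5 + 1) + 5^5; sub 6 for 5: 6^(6 + 1) + 6^6; = 326592; G_4 = 326592−1 = 326591
step 4: 326591 = 6^(6 + 1) + 5·6^5 + 5·6^4 + 5·6^3 + 5·6^2 + 5·6 + 5; sub 7 for 6: 7^(7 + 1) + 5·7^5 + 5·7^4 + 5·7^3 + 5·7^2 + 5·7 + 5; = 5862841; G_5 = 5862841−1 = 5862840

5862841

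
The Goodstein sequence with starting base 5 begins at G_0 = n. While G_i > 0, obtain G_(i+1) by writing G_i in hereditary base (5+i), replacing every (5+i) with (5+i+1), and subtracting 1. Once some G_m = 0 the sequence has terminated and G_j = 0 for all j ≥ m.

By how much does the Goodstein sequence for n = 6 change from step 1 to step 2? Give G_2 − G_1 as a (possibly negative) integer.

G_0=6  [base 5] 5 + 1  →[5↦6]→  6 + 1 = 7  −1 ⇒ G_1=6
G_1=6  [base 6] 6  →[6↦7]→  7 = 7  −1 ⇒ G_2=6

0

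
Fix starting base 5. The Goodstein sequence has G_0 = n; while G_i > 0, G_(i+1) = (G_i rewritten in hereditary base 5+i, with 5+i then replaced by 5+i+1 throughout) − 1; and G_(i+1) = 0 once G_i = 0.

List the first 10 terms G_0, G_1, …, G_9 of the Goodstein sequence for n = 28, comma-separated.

base 5: 28 = 5^2 + 3; at 6: 6^2 + 3 = 39; next = 38
base 6: 38 = 6^2 + 2; at 7: 7^2 + 2 = 51; next = 50
base 7: 50 = 7^2 + 1; at 8: 8^2 + 1 = 65; next = 64
base 8: 64 = 8^2; at 9: 9^2 = 81; next = 80
base 9: 80 = 8·9 + 8; at 10: 8·10 + 8 = 88; next = 87
base 10: 87 = 8·10 + 7; at 11: 8·11 + 7 = 95; next = 94
base 11: 94 = 8·11 + 6; at 12: 8·12 + 6 = 102; next = 101
base 12: 101 = 8·12 + 5; at 13: 8·13 + 5 = 109; next = 108
base 13: 108 = 8·13 + 4; at 14: 8·14 + 4 = 116; next = 115

28, 38, 50, 64, 80, 87, 94, 101, 108, 115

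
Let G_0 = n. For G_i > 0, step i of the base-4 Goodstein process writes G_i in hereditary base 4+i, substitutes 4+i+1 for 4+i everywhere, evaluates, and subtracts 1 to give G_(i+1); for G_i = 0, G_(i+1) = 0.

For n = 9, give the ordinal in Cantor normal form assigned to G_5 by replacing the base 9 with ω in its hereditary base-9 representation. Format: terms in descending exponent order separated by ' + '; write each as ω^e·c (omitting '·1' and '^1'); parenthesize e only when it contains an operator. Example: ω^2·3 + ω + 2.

ω + 2

[0] 9 ≡ 2·4 + 1 (base 4). Lift 5: 11. −1: 10.
[1] 10 ≡ 2·5 (base 5). Lift 6: 12. −1: 11.
[2] 11 ≡ 6 + 5 (base 6). Lift 7: 12. −1: 11.
[3] 11 ≡ 7 + 4 (base 7). Lift 8: 12. −1: 11.
[4] 11 ≡ 8 + 3 (base 8). Lift 9: 12. −1: 11.
[5] 11 ≡ 9 + 2 (base 9). Lift 10: 12. −1: 11.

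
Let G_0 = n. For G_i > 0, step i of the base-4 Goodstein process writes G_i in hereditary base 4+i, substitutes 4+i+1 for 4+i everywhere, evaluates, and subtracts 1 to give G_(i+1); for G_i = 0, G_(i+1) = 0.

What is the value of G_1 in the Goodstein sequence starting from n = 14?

16

14 —HB4→ 3·4 + 2 —bump→ 3·5 + 2 = 17 —(−1)→ 16
16 —HB5→ 3·5 + 1 —bump→ 3·6 + 1 = 19 —(−1)→ 18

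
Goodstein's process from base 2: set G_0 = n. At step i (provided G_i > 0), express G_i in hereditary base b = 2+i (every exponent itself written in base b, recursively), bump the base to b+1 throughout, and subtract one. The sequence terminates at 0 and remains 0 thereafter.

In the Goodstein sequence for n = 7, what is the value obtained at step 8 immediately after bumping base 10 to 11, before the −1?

G_0=7  [base 2] 2^2 + 2 + 1  →[2↦3]→  3^3 + 3 + 1 = 31  −1 ⇒ G_1=30
G_1=30  [base 3] 3^3 + 3  →[3↦4]→  4^4 + 4 = 260  −1 ⇒ G_2=259
G_2=259  [base 4] 4^4 + 3  →[4↦5]→  5^5 + 3 = 3128  −1 ⇒ G_3=3127
G_3=3127  [base 5] 5^5 + 2  →[5↦6]→  6^6 + 2 = 46658  −1 ⇒ G_4=46657
G_4=46657  [base 6] 6^6 + 1  →[6↦7]→  7^7 + 1 = 823544  −1 ⇒ G_5=823543
G_5=823543  [base 7] 7^7  →[7↦8]→  8^8 = 16777216  −1 ⇒ G_6=16777215
G_6=16777215  [base 8] 7·8^7 + 7·8^6 + 7·8^5 + 7·8^4 + 7·8^3 + 7·8^2 + 7·8 + 7  →[8↦9]→  7·9^7 + 7·9^6 + 7·9^5 + 7·9^4 + 7·9^3 + 7·9^2 + 7·9 + 7 = 37665880  −1 ⇒ G_7=37665879
G_7=37665879  [base 9] 7·9^7 + 7·9^6 + 7·9^5 + 7·9^4 + 7·9^3 + 7·9^2 + 7·9 + 6  →[9↦10]→  7·10^7 + 7·10^6 + 7·10^5 + 7·10^4 + 7·10^3 + 7·10^2 + 7·10 + 6 = 77777776  −1 ⇒ G_8=77777775

150051214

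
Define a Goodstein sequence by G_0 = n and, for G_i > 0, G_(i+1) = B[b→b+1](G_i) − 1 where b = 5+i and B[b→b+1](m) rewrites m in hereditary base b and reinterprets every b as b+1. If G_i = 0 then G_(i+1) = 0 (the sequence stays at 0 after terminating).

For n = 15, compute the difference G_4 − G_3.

1

i=0: 15 = 3·5 (b=5); 5→6: 3·6 = 18; 18−1 = 17
i=1: 17 = 2·6 + 5 (b=6); 6→7: 2·7 + 5 = 19; 19−1 = 18
i=2: 18 = 2·7 + 4 (b=7); 7→8: 2·8 + 4 = 20; 20−1 = 19
i=3: 19 = 2·8 + 3 (b=8); 8→9: 2·9 + 3 = 21; 21−1 = 20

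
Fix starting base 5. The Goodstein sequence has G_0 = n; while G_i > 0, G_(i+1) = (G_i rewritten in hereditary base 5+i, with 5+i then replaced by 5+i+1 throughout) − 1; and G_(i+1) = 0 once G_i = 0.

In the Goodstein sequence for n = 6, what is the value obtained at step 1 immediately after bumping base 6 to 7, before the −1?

G_0 = 6. HB_5(6) = 5 + 1. Bump = 7. G_1 = 6.
G_1 = 6. HB_6(6) = 6. Bump = 7. G_2 = 6.

7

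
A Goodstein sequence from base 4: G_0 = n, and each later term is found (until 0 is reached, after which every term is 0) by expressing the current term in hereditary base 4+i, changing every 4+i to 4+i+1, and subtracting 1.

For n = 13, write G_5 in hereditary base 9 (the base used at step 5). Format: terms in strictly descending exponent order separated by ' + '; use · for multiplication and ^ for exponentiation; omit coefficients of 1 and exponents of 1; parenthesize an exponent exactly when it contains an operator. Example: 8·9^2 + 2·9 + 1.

2·9 + 2

13 —HB4→ 3·4 + 1 —bump→ 3·5 + 1 = 16 —(−1)→ 15
15 —HB5→ 3·5 —bump→ 3·6 = 18 —(−1)→ 17
17 —HB6→ 2·6 + 5 —bump→ 2·7 + 5 = 19 —(−1)→ 18
18 —HB7→ 2·7 + 4 —bump→ 2·8 + 4 = 20 —(−1)→ 19
19 —HB8→ 2·8 + 3 —bump→ 2·9 + 3 = 21 —(−1)→ 20
20 —HB9→ 2·9 + 2 —bump→ 2·10 + 2 = 22 —(−1)→ 21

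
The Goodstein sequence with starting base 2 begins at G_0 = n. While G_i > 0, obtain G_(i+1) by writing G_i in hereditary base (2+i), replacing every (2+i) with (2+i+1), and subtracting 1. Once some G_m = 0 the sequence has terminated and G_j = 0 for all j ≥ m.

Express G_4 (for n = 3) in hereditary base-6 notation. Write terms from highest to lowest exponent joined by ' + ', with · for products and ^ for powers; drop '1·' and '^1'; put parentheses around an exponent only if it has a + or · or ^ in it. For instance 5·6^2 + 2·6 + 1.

G_0=3  [base 2] 2 + 1  →[2↦3]→  3 + 1 = 4  −1 ⇒ G_1=3
G_1=3  [base 3] 3  →[3↦4]→  4 = 4  −1 ⇒ G_2=3
G_2=3  [base 4] 3  →[4↦5]→  3 = 3  −1 ⇒ G_3=2
G_3=2  [base 5] 2  →[5↦6]→  2 = 2  −1 ⇒ G_4=1
G_4=1  [base 6] 1  →[6↦7]→  1 = 1  −1 ⇒ G_5=0

1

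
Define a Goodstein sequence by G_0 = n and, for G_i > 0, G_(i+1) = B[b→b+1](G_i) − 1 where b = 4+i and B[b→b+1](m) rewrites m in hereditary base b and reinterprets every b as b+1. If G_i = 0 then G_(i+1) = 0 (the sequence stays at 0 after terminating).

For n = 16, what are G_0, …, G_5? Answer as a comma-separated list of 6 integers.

16 —HB4→ 4^2 —bump→ 5^2 = 25 —(−1)→ 24
24 —HB5→ 4·5 + 4 —bump→ 4·6 + 4 = 28 —(−1)→ 27
27 —HB6→ 4·6 + 3 —bump→ 4·7 + 3 = 31 —(−1)→ 30
30 —HB7→ 4·7 + 2 —bump→ 4·8 + 2 = 34 —(−1)→ 33
33 —HB8→ 4·8 + 1 —bump→ 4·9 + 1 = 37 —(−1)→ 36

16, 24, 27, 30, 33, 36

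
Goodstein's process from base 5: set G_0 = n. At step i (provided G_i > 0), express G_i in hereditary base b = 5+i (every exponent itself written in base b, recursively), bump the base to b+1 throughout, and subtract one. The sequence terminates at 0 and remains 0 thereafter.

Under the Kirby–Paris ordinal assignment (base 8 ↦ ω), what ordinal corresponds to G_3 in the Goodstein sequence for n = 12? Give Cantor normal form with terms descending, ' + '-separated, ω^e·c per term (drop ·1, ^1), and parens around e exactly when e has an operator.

i=0: 12 = 2·5 + 2 (b=5); 5→6: 2·6 + 2 = 14; 14−1 = 13
i=1: 13 = 2·6 + 1 (b=6); 6→7: 2·7 + 1 = 15; 15−1 = 14
i=2: 14 = 2·7 (b=7); 7→8: 2·8 = 16; 16−1 = 15
i=3: 15 = 8 + 7 (b=8); 8→9: 9 + 7 = 16; 16−1 = 15

ω + 7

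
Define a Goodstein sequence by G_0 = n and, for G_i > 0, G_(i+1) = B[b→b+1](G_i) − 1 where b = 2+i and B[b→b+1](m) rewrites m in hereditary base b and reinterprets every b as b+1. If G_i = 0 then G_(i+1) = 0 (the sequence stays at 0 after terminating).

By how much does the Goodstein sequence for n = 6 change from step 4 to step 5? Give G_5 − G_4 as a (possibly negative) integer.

51384

6 —HB2→ 2^2 + 2 —bump→ 3^3 + 3 = 30 —(−1)→ 29
29 —HB3→ 3^3 + 2 —bump→ 4^4 + 2 = 258 —(−1)→ 257
257 —HB4→ 4^4 + 1 —bump→ 5^5 + 1 = 3126 —(−1)→ 3125
3125 —HB5→ 5^5 —bump→ 6^6 = 46656 —(−1)→ 46655
46655 —HB6→ 5·6^5 + 5·6^4 + 5·6^3 + 5·6^2 + 5·6 + 5 —bump→ 5·7^5 + 5·7^4 + 5·7^3 + 5·7^2 + 5·7 + 5 = 98040 —(−1)→ 98039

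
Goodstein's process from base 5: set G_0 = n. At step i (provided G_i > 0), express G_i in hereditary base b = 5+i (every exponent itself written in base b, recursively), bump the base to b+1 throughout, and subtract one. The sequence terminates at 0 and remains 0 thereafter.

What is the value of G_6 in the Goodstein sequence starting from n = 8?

6

i=0: 8 = 5 + 3 (b=5); 5→6: 6 + 3 = 9; 9−1 = 8
i=1: 8 = 6 + 2 (b=6); 6→7: 7 + 2 = 9; 9−1 = 8
i=2: 8 = 7 + 1 (b=7); 7→8: 8 + 1 = 9; 9−1 = 8
i=3: 8 = 8 (b=8); 8→9: 9 = 9; 9−1 = 8
i=4: 8 = 8 (b=9); 9→10: 8 = 8; 8−1 = 7
i=5: 7 = 7 (b=10); 10→11: 7 = 7; 7−1 = 6
i=6: 6 = 6 (b=11); 11→12: 6 = 6; 6−1 = 5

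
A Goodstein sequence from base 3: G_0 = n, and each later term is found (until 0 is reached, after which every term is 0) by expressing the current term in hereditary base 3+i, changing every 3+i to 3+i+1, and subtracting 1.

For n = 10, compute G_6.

36

i=0: 10 = 3^2 + 1 (b=3); 3→4: 4^2 + 1 = 17; 17−1 = 16
i=1: 16 = 4^2 (b=4); 4→5: 5^2 = 25; 25−1 = 24
i=2: 24 = 4·5 + 4 (b=5); 5→6: 4·6 + 4 = 28; 28−1 = 27
i=3: 27 = 4·6 + 3 (b=6); 6→7: 4·7 + 3 = 31; 31−1 = 30
i=4: 30 = 4·7 + 2 (b=7); 7→8: 4·8 + 2 = 34; 34−1 = 33
i=5: 33 = 4·8 + 1 (b=8); 8→9: 4·9 + 1 = 37; 37−1 = 36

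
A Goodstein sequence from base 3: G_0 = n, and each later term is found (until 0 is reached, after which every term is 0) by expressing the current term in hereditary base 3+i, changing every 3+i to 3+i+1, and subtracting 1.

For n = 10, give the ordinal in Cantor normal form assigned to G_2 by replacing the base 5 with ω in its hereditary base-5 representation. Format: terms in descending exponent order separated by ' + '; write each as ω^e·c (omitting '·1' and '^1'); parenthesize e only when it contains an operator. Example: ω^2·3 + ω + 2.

G_0 = 10. HB_3(10) = 3^2 + 1. Bump = 17. G_1 = 16.
G_1 = 16. HB_4(16) = 4^2. Bump = 25. G_2 = 24.
G_2 = 24. HB_5(24) = 4·5 + 4. Bump = 28. G_3 = 27.

ω·4 + 4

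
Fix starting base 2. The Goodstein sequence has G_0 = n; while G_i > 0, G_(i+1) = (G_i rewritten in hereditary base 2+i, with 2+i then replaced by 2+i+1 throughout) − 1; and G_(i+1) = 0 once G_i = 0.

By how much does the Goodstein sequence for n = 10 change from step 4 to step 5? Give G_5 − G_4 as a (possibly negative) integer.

3935819

i=0: 10 = 2^(2 + 1) + 2 (b=2); 2→3: 3^(3 + 1) + 3 = 84; 84−1 = 83
i=1: 83 = 3^(3 + 1) + 2 (b=3); 3→4: 4^(4 + 1) + 2 = 1026; 1026−1 = 1025
i=2: 1025 = 4^(4 + 1) + 1 (b=4); 4→5: 5^(5 + 1) + 1 = 15626; 15626−1 = 15625
i=3: 15625 = 5^(5 + 1) (b=5); 5→6: 6^(6 + 1) = 279936; 279936−1 = 279935
i=4: 279935 = 5·6^6 + 5·6^5 + 5·6^4 + 5·6^3 + 5·6^2 + 5·6 + 5 (b=6); 6→7: 5·7^7 + 5·7^5 + 5·7^4 + 5·7^3 + 5·7^2 + 5·7 + 5 = 4215755; 4215755−1 = 4215754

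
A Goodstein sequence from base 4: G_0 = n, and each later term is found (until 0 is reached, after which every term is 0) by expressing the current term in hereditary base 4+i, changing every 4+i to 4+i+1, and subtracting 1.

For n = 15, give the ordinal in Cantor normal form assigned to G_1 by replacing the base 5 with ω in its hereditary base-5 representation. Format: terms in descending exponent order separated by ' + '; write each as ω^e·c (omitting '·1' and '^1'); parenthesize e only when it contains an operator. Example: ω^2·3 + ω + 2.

15 —HB4→ 3·4 + 3 —bump→ 3·5 + 3 = 18 —(−1)→ 17
17 —HB5→ 3·5 + 2 —bump→ 3·6 + 2 = 20 —(−1)→ 19

ω·3 + 2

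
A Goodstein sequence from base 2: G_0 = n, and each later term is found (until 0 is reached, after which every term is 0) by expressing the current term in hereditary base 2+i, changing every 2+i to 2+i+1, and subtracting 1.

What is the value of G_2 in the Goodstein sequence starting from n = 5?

255

(0) 5|_2 = 2^2 + 1 ↦ 3^3 + 1|_3 = 28 ⇒ 27
(1) 27|_3 = 3^3 ↦ 4^4|_4 = 256 ⇒ 255
(2) 255|_4 = 3·4^3 + 3·4^2 + 3·4 + 3 ↦ 3·5^3 + 3·5^2 + 3·5 + 3|_5 = 468 ⇒ 467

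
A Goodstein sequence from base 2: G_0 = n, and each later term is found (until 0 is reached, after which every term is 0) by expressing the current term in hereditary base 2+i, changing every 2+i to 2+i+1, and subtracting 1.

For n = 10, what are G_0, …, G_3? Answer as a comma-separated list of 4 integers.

step 0: 10 = 2^(2 + 1) + 2; sub 3 for 2: 3^(3 + 1) + 3; = 84; G_1 = 84−1 = 83
step 1: 83 = 3^(3 + 1) + 2; sub 4 for 3: 4^(4 + 1) + 2; = 1026; G_2 = 1026−1 = 1025
step 2: 1025 = 4^(4 + 1) + 1; sub 5 for 4: 5^(5 + 1) + 1; = 15626; G_3 = 15626−1 = 15625

10, 83, 1025, 15625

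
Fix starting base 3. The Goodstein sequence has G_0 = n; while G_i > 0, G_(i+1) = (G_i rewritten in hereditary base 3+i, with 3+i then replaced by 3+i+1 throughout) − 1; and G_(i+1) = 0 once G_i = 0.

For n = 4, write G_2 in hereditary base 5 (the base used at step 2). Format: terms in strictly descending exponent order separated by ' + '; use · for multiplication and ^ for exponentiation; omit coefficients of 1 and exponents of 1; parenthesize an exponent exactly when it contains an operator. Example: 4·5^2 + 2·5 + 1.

4

[0] 4 ≡ 3 + 1 (base 3). Lift 4: 5. −1: 4.
[1] 4 ≡ 4 (base 4). Lift 5: 5. −1: 4.
[2] 4 ≡ 4 (base 5). Lift 6: 4. −1: 3.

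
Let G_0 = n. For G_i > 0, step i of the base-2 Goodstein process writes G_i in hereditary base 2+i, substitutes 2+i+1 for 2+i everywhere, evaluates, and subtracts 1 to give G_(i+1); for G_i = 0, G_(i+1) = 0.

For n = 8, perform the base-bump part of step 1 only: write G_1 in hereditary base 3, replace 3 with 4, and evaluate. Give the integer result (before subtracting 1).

G_0 = 8. HB_2(8) = 2^(2 + 1). Bump = 81. G_1 = 80.
G_1 = 80. HB_3(80) = 2·3^3 + 2·3^2 + 2·3 + 2. Bump = 554. G_2 = 553.

554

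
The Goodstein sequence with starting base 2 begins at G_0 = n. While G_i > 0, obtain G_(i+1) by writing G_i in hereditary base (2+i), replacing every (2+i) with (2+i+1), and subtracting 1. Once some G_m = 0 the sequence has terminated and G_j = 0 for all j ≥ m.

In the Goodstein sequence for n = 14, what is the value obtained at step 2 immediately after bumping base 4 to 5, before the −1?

18751

14 —HB2→ 2^(2 + 1) + 2^2 + 2 —bump→ 3^(3 + 1) + 3^3 + 3 = 111 —(−1)→ 110
110 —HB3→ 3^(3 + 1) + 3^3 + 2 —bump→ 4^(4 + 1) + 4^4 + 2 = 1282 —(−1)→ 1281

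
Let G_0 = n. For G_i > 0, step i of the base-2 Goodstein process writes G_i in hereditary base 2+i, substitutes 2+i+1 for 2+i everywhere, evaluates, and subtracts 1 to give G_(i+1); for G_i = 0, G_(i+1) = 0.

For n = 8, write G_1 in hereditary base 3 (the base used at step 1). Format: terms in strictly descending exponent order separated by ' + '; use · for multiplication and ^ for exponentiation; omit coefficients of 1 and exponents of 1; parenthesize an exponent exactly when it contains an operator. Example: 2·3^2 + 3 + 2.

2·3^3 + 2·3^2 + 2·3 + 2

(0) 8|_2 = 2^(2 + 1) ↦ 3^(3 + 1)|_3 = 81 ⇒ 80
(1) 80|_3 = 2·3^3 + 2·3^2 + 2·3 + 2 ↦ 2·4^4 + 2·4^2 + 2·4 + 2|_4 = 554 ⇒ 553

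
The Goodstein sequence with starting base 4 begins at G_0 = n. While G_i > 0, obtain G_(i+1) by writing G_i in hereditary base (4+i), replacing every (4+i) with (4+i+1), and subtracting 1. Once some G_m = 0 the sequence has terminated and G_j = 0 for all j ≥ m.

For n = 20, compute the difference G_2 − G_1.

10

step 0: 20 = 4^2 + 4; sub 5 for 4: 5^2 + 5; = 30; G_1 = 30−1 = 29
step 1: 29 = 5^2 + 4; sub 6 for 5: 6^2 + 4; = 40; G_2 = 40−1 = 39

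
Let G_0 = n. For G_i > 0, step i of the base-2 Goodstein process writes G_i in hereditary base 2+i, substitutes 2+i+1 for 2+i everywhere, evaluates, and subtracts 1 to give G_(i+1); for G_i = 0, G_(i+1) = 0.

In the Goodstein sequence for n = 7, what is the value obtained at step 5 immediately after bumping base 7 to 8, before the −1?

16777216

(0) 7|_2 = 2^2 + 2 + 1 ↦ 3^3 + 3 + 1|_3 = 31 ⇒ 30
(1) 30|_3 = 3^3 + 3 ↦ 4^4 + 4|_4 = 260 ⇒ 259
(2) 259|_4 = 4^4 + 3 ↦ 5^5 + 3|_5 = 3128 ⇒ 3127
(3) 3127|_5 = 5^5 + 2 ↦ 6^6 + 2|_6 = 46658 ⇒ 46657
(4) 46657|_6 = 6^6 + 1 ↦ 7^7 + 1|_7 = 823544 ⇒ 823543
(5) 823543|_7 = 7^7 ↦ 8^8|_8 = 16777216 ⇒ 16777215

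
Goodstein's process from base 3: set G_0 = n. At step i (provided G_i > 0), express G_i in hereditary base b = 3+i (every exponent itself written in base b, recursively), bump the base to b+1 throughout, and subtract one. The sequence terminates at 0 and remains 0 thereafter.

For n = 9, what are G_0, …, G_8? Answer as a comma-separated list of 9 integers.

9, 15, 17, 19, 21, 23, 24, 25, 26

i=0: 9 = 3^2 (b=3); 3→4: 4^2 = 16; 16−1 = 15
i=1: 15 = 3·4 + 3 (b=4); 4→5: 3·5 + 3 = 18; 18−1 = 17
i=2: 17 = 3·5 + 2 (b=5); 5→6: 3·6 + 2 = 20; 20−1 = 19
i=3: 19 = 3·6 + 1 (b=6); 6→7: 3·7 + 1 = 22; 22−1 = 21
i=4: 21 = 3·7 (b=7); 7→8: 3·8 = 24; 24−1 = 23
i=5: 23 = 2·8 + 7 (b=8); 8→9: 2·9 + 7 = 25; 25−1 = 24
i=6: 24 = 2·9 + 6 (b=9); 9→10: 2·10 + 6 = 26; 26−1 = 25
i=7: 25 = 2·10 + 5 (b=10); 10→11: 2·11 + 5 = 27; 27−1 = 26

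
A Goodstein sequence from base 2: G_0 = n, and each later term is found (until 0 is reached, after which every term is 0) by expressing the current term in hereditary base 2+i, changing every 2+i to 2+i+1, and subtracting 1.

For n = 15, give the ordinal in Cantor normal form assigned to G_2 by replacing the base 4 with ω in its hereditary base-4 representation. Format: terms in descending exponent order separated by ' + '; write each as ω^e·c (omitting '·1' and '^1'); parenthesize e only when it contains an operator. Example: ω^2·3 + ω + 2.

step 0: 15 = 2^(2 + 1) + 2^2 + 2 + 1; sub 3 for 2: 3^(3 + 1) + 3^3 + 3 + 1; = 112; G_1 = 112−1 = 111
step 1: 111 = 3^(3 + 1) + 3^3 + 3; sub 4 for 3: 4^(4 + 1) + 4^4 + 4; = 1284; G_2 = 1284−1 = 1283
step 2: 1283 = 4^(4 + 1) + 4^4 + 3; sub 5 for 4: 5^(5 + 1) + 5^5 + 3; = 18753; G_3 = 18753−1 = 18752

ω^(ω + 1) + ω^ω + 3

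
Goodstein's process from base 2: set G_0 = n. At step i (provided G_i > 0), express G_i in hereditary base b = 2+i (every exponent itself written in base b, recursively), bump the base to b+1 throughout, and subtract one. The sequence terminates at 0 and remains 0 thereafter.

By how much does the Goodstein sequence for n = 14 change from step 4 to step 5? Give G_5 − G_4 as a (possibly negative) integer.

5536249

14 —HB2→ 2^(2 + 1) + 2^2 + 2 —bump→ 3^(3 + 1) + 3^3 + 3 = 111 —(−1)→ 110
110 —HB3→ 3^(3 + 1) + 3^3 + 2 —bump→ 4^(4 + 1) + 4^4 + 2 = 1282 —(−1)→ 1281
1281 —HB4→ 4^(4 + 1) + 4^4 + 1 —bump→ 5^(5 + 1) + 5^5 + 1 = 18751 —(−1)→ 18750
18750 —HB5→ 5^(5 + 1) + 5^5 —bump→ 6^(6 + 1) + 6^6 = 326592 —(−1)→ 326591
326591 —HB6→ 6^(6 + 1) + 5·6^5 + 5·6^4 + 5·6^3 + 5·6^2 + 5·6 + 5 —bump→ 7^(7 + 1) + 5·7^5 + 5·7^4 + 5·7^3 + 5·7^2 + 5·7 + 5 = 5862841 —(−1)→ 5862840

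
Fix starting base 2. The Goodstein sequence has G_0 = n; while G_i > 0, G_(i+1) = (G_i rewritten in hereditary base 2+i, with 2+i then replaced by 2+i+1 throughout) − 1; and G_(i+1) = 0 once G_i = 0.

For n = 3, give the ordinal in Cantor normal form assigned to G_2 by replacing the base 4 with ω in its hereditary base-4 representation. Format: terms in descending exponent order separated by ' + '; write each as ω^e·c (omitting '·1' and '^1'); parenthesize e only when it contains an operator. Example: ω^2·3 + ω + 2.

3

G_0 = 3. HB_2(3) = 2 + 1. Bump = 4. G_1 = 3.
G_1 = 3. HB_3(3) = 3. Bump = 4. G_2 = 3.
G_2 = 3. HB_4(3) = 3. Bump = 3. G_3 = 2.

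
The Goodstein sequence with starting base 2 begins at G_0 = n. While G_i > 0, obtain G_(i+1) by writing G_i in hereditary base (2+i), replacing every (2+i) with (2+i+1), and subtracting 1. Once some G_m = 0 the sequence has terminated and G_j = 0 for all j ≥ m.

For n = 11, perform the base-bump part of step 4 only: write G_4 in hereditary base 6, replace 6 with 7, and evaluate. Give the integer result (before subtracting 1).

5764802

(0) 11|_2 = 2^(2 + 1) + 2 + 1 ↦ 3^(3 + 1) + 3 + 1|_3 = 85 ⇒ 84
(1) 84|_3 = 3^(3 + 1) + 3 ↦ 4^(4 + 1) + 4|_4 = 1028 ⇒ 1027
(2) 1027|_4 = 4^(4 + 1) + 3 ↦ 5^(5 + 1) + 3|_5 = 15628 ⇒ 15627
(3) 15627|_5 = 5^(5 + 1) + 2 ↦ 6^(6 + 1) + 2|_6 = 279938 ⇒ 279937
(4) 279937|_6 = 6^(6 + 1) + 1 ↦ 7^(7 + 1) + 1|_7 = 5764802 ⇒ 5764801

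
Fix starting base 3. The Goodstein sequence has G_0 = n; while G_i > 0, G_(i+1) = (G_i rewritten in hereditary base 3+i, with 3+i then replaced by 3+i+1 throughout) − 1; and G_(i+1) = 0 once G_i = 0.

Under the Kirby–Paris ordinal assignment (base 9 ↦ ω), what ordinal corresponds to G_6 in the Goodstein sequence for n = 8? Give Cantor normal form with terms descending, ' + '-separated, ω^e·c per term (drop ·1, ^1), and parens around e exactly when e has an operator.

ω + 2

8 —HB3→ 2·3 + 2 —bump→ 2·4 + 2 = 10 —(−1)→ 9
9 —HB4→ 2·4 + 1 —bump→ 2·5 + 1 = 11 —(−1)→ 10
10 —HB5→ 2·5 —bump→ 2·6 = 12 —(−1)→ 11
11 —HB6→ 6 + 5 —bump→ 7 + 5 = 12 —(−1)→ 11
11 —HB7→ 7 + 4 —bump→ 8 + 4 = 12 —(−1)→ 11
11 —HB8→ 8 + 3 —bump→ 9 + 3 = 12 —(−1)→ 11
11 —HB9→ 9 + 2 —bump→ 10 + 2 = 12 —(−1)→ 11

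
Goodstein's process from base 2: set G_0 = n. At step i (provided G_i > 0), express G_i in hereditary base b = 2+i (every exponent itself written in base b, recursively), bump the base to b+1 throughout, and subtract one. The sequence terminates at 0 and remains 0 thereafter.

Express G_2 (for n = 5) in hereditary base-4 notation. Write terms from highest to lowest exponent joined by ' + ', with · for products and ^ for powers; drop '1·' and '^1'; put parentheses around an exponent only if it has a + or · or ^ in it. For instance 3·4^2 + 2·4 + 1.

3·4^3 + 3·4^2 + 3·4 + 3

[0] 5 ≡ 2^2 + 1 (base 2). Lift 3: 28. −1: 27.
[1] 27 ≡ 3^3 (base 3). Lift 4: 256. −1: 255.
[2] 255 ≡ 3·4^3 + 3·4^2 + 3·4 + 3 (base 4). Lift 5: 468. −1: 467.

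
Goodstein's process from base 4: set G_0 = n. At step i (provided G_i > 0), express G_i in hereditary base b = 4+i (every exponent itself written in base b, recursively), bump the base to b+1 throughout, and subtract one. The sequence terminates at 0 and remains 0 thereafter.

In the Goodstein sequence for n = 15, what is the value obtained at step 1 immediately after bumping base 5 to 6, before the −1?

base 4: 15 = 3·4 + 3; at 5: 3·5 + 3 = 18; next = 17
base 5: 17 = 3·5 + 2; at 6: 3·6 + 2 = 20; next = 19

20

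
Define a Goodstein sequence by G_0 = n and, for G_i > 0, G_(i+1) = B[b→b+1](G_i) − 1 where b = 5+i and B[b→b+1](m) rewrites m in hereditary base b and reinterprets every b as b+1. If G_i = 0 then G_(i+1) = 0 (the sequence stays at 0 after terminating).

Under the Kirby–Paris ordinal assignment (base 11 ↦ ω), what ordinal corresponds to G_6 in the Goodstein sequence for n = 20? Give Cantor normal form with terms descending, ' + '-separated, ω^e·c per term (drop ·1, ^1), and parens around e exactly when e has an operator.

ω·3

i=0: 20 = 4·5 (b=5); 5→6: 4·6 = 24; 24−1 = 23
i=1: 23 = 3·6 + 5 (b=6); 6→7: 3·7 + 5 = 26; 26−1 = 25
i=2: 25 = 3·7 + 4 (b=7); 7→8: 3·8 + 4 = 28; 28−1 = 27
i=3: 27 = 3·8 + 3 (b=8); 8→9: 3·9 + 3 = 30; 30−1 = 29
i=4: 29 = 3·9 + 2 (b=9); 9→10: 3·10 + 2 = 32; 32−1 = 31
i=5: 31 = 3·10 + 1 (b=10); 10→11: 3·11 + 1 = 34; 34−1 = 33
i=6: 33 = 3·11 (b=11); 11→12: 3·12 = 36; 36−1 = 35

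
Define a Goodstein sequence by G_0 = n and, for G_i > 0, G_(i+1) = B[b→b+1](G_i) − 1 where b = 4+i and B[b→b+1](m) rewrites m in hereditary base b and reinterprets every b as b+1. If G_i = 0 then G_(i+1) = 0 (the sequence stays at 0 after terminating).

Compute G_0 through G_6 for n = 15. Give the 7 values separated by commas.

15, 17, 19, 21, 23, 24, 25

15 —HB4→ 3·4 + 3 —bump→ 3·5 + 3 = 18 —(−1)→ 17
17 —HB5→ 3·5 + 2 —bump→ 3·6 + 2 = 20 —(−1)→ 19
19 —HB6→ 3·6 + 1 —bump→ 3·7 + 1 = 22 —(−1)→ 21
21 —HB7→ 3·7 —bump→ 3·8 = 24 —(−1)→ 23
23 —HB8→ 2·8 + 7 —bump→ 2·9 + 7 = 25 —(−1)→ 24
24 —HB9→ 2·9 + 6 —bump→ 2·10 + 6 = 26 —(−1)→ 25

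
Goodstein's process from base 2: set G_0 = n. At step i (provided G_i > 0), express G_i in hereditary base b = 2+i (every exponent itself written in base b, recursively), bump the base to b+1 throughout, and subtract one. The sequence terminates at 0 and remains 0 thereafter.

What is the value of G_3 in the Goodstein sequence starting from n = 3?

3 —HB2→ 2 + 1 —bump→ 3 + 1 = 4 —(−1)→ 3
3 —HB3→ 3 —bump→ 4 = 4 —(−1)→ 3
3 —HB4→ 3 —bump→ 3 = 3 —(−1)→ 2
2 —HB5→ 2 —bump→ 2 = 2 —(−1)→ 1

2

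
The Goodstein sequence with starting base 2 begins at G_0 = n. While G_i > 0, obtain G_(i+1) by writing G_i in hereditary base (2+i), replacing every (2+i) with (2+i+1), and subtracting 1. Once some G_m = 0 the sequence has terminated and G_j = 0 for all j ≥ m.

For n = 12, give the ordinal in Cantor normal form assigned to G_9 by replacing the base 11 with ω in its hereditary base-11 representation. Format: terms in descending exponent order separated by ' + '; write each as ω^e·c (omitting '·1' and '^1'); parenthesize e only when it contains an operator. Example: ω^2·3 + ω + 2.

ω^(ω + 1) + ω^2·2 + ω

[0] 12 ≡ 2^(2 + 1) + 2^2 (base 2). Lift 3: 108. −1: 107.
[1] 107 ≡ 3^(3 + 1) + 2·3^2 + 2·3 + 2 (base 3). Lift 4: 1066. −1: 1065.
[2] 1065 ≡ 4^(4 + 1) + 2·4^2 + 2·4 + 1 (base 4). Lift 5: 15686. −1: 15685.
[3] 15685 ≡ 5^(5 + 1) + 2·5^2 + 2·5 (base 5). Lift 6: 280020. −1: 280019.
[4] 280019 ≡ 6^(6 + 1) + 2·6^2 + 6 + 5 (base 6). Lift 7: 5764911. −1: 5764910.
[5] 5764910 ≡ 7^(7 + 1) + 2·7^2 + 7 + 4 (base 7). Lift 8: 134217868. −1: 134217867.
[6] 134217867 ≡ 8^(8 + 1) + 2·8^2 + 8 + 3 (base 8). Lift 9: 3486784575. −1: 3486784574.
[7] 3486784574 ≡ 9^(9 + 1) + 2·9^2 + 9 + 2 (base 9). Lift 10: 100000000212. −1: 100000000211.
[8] 100000000211 ≡ 10^(10 + 1) + 2·10^2 + 10 + 1 (base 10). Lift 11: 3138428376975. −1: 3138428376974.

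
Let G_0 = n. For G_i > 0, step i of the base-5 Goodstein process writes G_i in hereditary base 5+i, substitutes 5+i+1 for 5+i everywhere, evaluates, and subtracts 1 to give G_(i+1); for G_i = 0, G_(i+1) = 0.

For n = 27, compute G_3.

step 0: 27 = 5^2 + 2; sub 6 for 5: 6^2 + 2; = 38; G_1 = 38−1 = 37
step 1: 37 = 6^2 + 1; sub 7 for 6: 7^2 + 1; = 50; G_2 = 50−1 = 49
step 2: 49 = 7^2; sub 8 for 7: 8^2; = 64; G_3 = 64−1 = 63
step 3: 63 = 7·8 + 7; sub 9 for 8: 7·9 + 7; = 70; G_4 = 70−1 = 69

63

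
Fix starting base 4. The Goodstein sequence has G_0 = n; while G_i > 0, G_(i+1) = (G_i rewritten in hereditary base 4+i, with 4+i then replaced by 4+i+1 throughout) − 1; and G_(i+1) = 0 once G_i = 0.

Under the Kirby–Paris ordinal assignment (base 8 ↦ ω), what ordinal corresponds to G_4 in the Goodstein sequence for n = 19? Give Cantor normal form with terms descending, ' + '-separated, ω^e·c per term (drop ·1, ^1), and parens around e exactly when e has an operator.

ω·7 + 7

[0] 19 ≡ 4^2 + 3 (base 4). Lift 5: 28. −1: 27.
[1] 27 ≡ 5^2 + 2 (base 5). Lift 6: 38. −1: 37.
[2] 37 ≡ 6^2 + 1 (base 6). Lift 7: 50. −1: 49.
[3] 49 ≡ 7^2 (base 7). Lift 8: 64. −1: 63.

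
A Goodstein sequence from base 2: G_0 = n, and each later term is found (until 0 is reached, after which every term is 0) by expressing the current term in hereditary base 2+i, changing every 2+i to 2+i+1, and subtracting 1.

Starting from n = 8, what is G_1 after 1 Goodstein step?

(0) 8|_2 = 2^(2 + 1) ↦ 3^(3 + 1)|_3 = 81 ⇒ 80
(1) 80|_3 = 2·3^3 + 2·3^2 + 2·3 + 2 ↦ 2·4^4 + 2·4^2 + 2·4 + 2|_4 = 554 ⇒ 553

80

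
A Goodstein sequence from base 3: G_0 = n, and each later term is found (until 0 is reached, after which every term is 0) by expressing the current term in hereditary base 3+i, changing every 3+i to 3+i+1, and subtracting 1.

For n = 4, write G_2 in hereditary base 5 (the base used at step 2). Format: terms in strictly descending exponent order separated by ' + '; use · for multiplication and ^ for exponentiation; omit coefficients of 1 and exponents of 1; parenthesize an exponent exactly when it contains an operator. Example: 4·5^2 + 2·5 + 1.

4

4 —HB3→ 3 + 1 —bump→ 4 + 1 = 5 —(−1)→ 4
4 —HB4→ 4 —bump→ 5 = 5 —(−1)→ 4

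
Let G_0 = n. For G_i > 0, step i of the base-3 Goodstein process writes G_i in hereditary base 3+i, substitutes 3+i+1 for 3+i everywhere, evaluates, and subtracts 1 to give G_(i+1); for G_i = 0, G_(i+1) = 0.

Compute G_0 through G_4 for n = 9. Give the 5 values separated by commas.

[0] 9 ≡ 3^2 (base 3). Lift 4: 16. −1: 15.
[1] 15 ≡ 3·4 + 3 (base 4). Lift 5: 18. −1: 17.
[2] 17 ≡ 3·5 + 2 (base 5). Lift 6: 20. −1: 19.
[3] 19 ≡ 3·6 + 1 (base 6). Lift 7: 22. −1: 21.

9, 15, 17, 19, 21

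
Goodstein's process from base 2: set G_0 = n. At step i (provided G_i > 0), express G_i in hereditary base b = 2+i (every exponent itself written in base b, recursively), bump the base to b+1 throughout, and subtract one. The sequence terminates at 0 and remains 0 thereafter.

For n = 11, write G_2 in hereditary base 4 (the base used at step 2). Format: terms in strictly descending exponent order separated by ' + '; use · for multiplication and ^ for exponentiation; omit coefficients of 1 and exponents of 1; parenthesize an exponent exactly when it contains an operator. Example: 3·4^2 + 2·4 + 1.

G_0 = 11. HB_2(11) = 2^(2 + 1) + 2 + 1. Bump = 85. G_1 = 84.
G_1 = 84. HB_3(84) = 3^(3 + 1) + 3. Bump = 1028. G_2 = 1027.
G_2 = 1027. HB_4(1027) = 4^(4 + 1) + 3. Bump = 15628. G_3 = 15627.

4^(4 + 1) + 3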